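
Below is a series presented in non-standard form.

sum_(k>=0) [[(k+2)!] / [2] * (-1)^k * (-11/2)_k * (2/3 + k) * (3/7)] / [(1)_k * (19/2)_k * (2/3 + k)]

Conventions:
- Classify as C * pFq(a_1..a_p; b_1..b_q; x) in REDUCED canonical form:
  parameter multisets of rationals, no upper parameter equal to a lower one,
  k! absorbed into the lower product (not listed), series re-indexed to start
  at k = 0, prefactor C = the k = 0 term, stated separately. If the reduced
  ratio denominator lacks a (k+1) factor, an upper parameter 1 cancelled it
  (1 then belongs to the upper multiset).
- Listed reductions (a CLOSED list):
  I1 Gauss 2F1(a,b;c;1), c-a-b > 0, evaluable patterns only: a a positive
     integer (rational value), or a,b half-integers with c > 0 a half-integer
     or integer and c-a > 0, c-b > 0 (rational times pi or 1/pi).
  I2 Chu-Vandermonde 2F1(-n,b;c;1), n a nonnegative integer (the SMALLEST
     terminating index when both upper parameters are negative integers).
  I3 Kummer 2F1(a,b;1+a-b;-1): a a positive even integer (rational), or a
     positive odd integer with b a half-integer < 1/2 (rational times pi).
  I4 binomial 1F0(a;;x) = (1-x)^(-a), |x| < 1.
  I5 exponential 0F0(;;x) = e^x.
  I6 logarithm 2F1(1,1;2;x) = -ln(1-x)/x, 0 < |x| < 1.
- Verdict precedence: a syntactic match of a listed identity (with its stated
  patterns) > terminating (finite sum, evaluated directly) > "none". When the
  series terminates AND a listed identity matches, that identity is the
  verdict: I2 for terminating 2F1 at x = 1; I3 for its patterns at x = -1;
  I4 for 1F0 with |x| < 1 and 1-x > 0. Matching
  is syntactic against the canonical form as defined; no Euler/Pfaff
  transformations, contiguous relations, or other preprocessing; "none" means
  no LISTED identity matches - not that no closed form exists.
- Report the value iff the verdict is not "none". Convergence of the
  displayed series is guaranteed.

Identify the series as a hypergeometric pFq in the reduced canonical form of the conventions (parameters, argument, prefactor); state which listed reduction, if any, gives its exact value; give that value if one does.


At argument -1: a 2F1 with upper {-11/2, 3}, lower {19/2}, scaled by C = 3/7. Verdict: Kummer's theorem (I3) matches (x = -1; c = 19/2 equals 1+a-b for upper {-11/2, 3}: listed pattern). Sum: (328185/458752) * pi.

Structural cue: t_0 = 3/7 here, and (1)_k (C = 3/7, x = -1) is k! itself.
Step ratio: r(k) = (-1) * (k-11/2) (k+3) / [(k+19/2) (k+1)] ; factor over Q: parameters, x = (-1), and C = 3/7.


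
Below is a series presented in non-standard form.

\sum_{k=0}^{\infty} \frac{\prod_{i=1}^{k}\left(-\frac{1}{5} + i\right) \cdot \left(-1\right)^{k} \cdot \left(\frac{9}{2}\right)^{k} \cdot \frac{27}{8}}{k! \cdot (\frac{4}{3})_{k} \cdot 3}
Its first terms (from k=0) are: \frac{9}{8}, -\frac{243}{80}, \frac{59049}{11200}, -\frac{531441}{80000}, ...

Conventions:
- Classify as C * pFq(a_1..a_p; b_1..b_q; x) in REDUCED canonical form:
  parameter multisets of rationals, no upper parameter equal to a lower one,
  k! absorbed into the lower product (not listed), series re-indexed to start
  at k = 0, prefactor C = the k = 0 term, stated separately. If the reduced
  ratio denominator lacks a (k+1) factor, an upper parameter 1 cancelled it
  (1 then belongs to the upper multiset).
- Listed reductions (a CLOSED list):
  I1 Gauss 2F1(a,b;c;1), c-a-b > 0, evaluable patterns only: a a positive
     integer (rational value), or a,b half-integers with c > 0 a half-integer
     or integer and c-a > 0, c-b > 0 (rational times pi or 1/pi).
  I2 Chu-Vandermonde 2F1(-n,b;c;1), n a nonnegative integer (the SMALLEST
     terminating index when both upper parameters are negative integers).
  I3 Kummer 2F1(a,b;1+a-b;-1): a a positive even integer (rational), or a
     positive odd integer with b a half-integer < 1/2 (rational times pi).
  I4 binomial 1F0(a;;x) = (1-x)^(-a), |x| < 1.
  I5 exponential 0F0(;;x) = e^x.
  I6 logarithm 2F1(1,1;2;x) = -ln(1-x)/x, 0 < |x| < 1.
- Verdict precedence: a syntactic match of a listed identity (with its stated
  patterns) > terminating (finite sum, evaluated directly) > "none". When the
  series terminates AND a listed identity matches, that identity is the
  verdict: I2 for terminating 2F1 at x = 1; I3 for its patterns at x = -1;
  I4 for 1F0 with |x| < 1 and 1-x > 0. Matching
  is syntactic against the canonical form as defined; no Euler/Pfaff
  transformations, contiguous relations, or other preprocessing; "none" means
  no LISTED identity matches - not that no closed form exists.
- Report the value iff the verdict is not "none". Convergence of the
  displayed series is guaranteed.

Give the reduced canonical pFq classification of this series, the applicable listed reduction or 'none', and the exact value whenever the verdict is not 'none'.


Reduced: x = -\frac{9}{2}, 1F1, upper = {\frac{4}{5}}, lower = {\frac{4}{3}}, C = \frac{9}{8}. Verdict: none (x = -\frac{9}{2}): each listed identity misses the multisets {\frac{4}{5}} ; {\frac{4}{3}}.

First insight: from the first term \frac{9}{8}: the (-1)^k factor (C = 9/8, x = -9/2) folds into the argument's sign.
Ratio: r(k) = -\frac{9}{2} * (k+\frac{4}{5}) / [(k+\frac{4}{3}) (k+1)] - rational in k. x = -\frac{9}{2}; t_0 = \frac{9}{8}; negate the roots.


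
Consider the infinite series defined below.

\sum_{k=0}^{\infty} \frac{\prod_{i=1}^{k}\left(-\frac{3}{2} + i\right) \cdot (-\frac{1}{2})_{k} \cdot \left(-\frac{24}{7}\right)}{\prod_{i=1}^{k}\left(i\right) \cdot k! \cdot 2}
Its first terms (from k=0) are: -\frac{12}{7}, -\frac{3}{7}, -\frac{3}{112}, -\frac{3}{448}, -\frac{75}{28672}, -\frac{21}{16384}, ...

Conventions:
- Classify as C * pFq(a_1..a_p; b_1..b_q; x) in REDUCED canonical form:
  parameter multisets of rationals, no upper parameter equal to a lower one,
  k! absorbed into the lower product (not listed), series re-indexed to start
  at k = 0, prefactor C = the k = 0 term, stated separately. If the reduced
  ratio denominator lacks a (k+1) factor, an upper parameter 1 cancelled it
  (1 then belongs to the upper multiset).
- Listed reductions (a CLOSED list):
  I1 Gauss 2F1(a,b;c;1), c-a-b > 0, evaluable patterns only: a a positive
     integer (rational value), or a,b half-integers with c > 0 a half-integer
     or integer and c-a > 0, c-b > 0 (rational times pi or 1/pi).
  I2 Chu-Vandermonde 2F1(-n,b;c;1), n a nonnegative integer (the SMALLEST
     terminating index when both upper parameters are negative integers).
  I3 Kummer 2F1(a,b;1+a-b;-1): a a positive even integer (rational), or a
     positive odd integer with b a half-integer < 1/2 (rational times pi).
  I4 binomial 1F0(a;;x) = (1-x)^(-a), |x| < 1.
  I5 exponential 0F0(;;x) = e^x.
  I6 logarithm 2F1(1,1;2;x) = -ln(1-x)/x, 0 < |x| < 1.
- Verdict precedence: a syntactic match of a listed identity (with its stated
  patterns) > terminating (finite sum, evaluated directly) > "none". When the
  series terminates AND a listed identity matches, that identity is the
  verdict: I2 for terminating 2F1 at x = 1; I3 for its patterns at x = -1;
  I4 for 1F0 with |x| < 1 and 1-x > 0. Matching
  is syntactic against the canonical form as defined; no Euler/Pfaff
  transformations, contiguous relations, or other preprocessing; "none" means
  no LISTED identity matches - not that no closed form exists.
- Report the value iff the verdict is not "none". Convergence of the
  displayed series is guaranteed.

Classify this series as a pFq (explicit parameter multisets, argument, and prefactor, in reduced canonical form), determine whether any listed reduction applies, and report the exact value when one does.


x = 1 here; the reduced form reads 2F1, upper {-\frac{1}{2}, -\frac{1}{2}}, lower {1}, C = -\frac{12}{7}. Verdict (x = 1): Gauss (I1, half-integer pattern) applies (x = 1; upper {-\frac{1}{2}, -\frac{1}{2}} half-integers, c = 1 in the evaluable pattern). Exact value: \left(-\frac{48}{7}\right) / \pi.

Structural cue: from the first term -\frac{12}{7}: the lower running product (C = -12/7, x = 1) is a rising factorial.
Term ratio: r(k) = 1 * (k-\frac{1}{2}) (k-\frac{1}{2}) / [(k+1) (k+1)] ; factor over Q: parameters, x = 1, and C = -\frac{12}{7}.


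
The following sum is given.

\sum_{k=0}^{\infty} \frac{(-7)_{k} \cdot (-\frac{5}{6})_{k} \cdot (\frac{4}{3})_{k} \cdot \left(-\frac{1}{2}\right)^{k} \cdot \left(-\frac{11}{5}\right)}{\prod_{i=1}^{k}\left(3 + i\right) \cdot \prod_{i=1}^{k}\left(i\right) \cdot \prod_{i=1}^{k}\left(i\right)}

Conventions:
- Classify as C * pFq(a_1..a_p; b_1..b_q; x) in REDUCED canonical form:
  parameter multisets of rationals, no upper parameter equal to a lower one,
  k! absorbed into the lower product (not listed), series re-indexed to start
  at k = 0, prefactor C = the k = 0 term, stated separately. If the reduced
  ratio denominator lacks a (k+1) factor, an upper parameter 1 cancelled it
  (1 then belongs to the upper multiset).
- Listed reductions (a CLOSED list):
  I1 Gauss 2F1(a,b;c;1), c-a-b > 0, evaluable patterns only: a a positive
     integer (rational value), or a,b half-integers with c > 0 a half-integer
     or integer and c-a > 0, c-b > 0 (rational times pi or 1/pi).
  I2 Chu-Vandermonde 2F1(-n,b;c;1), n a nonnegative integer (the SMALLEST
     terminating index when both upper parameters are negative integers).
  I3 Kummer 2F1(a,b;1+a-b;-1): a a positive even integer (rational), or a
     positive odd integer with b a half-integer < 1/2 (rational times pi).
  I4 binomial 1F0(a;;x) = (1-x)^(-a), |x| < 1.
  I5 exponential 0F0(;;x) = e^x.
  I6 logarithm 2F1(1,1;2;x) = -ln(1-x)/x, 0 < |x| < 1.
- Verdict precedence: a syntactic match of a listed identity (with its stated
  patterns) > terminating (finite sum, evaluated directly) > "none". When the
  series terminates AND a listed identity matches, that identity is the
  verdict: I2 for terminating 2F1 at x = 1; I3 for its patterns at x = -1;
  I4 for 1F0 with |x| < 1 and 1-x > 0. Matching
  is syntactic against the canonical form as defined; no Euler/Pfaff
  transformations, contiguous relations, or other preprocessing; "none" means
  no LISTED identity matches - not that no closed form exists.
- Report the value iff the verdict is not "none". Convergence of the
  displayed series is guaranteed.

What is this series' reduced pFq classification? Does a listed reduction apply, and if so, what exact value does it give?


Canonical form: C = -\frac{11}{5} times 3F2 with upper {-7, -\frac{5}{6}, \frac{4}{3}}, lower {1, 4}, x = -\frac{1}{2}. Verdict: terminating. With -7 upstairs the series is a 8-term polynomial sum; evaluated term by term. Sum: \frac{68861063037503}{761699675013120}.

Key observation: x = -\frac{1}{2} and the lower running product (prefactor -11/5) is a rising factorial.
Consecutive-term ratio: r(k) = -\frac{1}{2} * (k-7) (k-\frac{5}{6}) (k+\frac{4}{3}) / [(k+1) (k+4) (k+1)] - rational; roots negated = parameters, x = -\frac{1}{2}, C = -\frac{11}{5}.


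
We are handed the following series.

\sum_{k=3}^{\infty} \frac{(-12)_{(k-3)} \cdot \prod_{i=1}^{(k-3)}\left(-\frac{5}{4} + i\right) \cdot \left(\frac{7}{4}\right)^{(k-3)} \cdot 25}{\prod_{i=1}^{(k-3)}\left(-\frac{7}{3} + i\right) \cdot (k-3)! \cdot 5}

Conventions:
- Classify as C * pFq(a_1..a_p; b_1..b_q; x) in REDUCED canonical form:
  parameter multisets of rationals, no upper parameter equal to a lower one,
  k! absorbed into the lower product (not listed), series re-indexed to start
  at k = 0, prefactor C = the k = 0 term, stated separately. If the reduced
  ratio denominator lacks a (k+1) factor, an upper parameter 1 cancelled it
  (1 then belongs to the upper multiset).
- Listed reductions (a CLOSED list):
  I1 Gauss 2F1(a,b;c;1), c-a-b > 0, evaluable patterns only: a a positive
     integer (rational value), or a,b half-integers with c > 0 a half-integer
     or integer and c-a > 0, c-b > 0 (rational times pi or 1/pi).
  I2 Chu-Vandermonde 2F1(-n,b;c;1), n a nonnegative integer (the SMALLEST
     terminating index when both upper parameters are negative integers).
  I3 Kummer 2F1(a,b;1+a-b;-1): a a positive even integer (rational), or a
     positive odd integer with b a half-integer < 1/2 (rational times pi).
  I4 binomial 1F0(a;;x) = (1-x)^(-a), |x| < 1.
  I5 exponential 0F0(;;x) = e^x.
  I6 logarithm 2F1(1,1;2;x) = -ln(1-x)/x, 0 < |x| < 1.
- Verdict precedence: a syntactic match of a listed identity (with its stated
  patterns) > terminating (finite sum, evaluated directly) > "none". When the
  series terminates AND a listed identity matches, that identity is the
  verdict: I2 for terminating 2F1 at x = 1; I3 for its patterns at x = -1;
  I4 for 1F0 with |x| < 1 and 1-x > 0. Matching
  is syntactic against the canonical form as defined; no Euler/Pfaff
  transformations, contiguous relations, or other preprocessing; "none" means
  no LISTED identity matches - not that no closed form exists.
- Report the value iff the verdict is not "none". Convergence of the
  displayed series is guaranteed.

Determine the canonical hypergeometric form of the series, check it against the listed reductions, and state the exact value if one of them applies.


The tell: t_0 being 5, the running product (prefactor 5) telescopes to a rising factorial.
Step ratio: r(k) = \frac{7}{4} * (k-12) (k-\frac{1}{4}) / [(k-\frac{4}{3}) (k+1)] - poly over poly, x = \frac{7}{4} from leading terms; C = 5 at k = 0.

With C = 5: the canonical form is 2F1(-12, -\frac{1}{4}; -\frac{4}{3}; \frac{7}{4}). Verdict: terminating - upper parameter -12 makes this a finite sum (last index 12), evaluated exactly. Exact value: -\frac{100488574364648481205}{142097575442793889792}.


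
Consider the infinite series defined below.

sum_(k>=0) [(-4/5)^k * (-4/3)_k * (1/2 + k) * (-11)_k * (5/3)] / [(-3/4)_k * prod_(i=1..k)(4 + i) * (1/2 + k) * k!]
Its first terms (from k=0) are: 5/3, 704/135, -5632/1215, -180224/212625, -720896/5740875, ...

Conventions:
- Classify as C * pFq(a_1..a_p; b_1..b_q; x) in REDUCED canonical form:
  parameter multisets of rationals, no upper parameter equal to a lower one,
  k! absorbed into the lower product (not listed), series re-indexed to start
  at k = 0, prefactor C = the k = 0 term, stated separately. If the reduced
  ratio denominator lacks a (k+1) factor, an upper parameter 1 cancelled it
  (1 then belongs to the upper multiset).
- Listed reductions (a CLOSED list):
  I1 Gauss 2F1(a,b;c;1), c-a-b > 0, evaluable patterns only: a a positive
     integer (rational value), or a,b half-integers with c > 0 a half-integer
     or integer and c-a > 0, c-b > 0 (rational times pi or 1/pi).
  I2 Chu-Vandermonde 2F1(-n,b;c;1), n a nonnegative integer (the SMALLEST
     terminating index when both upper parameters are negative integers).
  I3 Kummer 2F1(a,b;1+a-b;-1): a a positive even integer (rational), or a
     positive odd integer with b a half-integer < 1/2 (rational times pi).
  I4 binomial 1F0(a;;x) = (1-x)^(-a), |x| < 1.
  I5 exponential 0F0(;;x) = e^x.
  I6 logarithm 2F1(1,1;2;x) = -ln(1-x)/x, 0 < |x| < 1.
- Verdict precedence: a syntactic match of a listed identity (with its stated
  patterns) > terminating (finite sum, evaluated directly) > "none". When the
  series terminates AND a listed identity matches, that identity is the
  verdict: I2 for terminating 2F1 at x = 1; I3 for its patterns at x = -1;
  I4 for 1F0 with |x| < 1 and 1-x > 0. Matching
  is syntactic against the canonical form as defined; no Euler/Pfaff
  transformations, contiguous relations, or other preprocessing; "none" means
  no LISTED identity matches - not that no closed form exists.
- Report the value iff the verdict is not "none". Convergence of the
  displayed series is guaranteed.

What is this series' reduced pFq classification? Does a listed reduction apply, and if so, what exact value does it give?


Key observation: from the first term 5/3: the lower running product (prefactor 5/3) is a rising factorial.
Ratio: r(k) = (-4/5) * (k-11) (k-4/3) / [(k-3/4) (k+5) (k+1)] - rational in k, leading ratio (-4/5); with t_0 = 5/3, classification follows.

Classification (C = 5/3): 2F2 with upper {-11, -4/3}, lower {-3/4, 5}, argument x = -4/5. Verdict: terminating. (-11)_k vanishes past k = 11, leaving a 12-term sum, computed directly. Value: 400729061191670093527990186613/318252466134550817742919921875.


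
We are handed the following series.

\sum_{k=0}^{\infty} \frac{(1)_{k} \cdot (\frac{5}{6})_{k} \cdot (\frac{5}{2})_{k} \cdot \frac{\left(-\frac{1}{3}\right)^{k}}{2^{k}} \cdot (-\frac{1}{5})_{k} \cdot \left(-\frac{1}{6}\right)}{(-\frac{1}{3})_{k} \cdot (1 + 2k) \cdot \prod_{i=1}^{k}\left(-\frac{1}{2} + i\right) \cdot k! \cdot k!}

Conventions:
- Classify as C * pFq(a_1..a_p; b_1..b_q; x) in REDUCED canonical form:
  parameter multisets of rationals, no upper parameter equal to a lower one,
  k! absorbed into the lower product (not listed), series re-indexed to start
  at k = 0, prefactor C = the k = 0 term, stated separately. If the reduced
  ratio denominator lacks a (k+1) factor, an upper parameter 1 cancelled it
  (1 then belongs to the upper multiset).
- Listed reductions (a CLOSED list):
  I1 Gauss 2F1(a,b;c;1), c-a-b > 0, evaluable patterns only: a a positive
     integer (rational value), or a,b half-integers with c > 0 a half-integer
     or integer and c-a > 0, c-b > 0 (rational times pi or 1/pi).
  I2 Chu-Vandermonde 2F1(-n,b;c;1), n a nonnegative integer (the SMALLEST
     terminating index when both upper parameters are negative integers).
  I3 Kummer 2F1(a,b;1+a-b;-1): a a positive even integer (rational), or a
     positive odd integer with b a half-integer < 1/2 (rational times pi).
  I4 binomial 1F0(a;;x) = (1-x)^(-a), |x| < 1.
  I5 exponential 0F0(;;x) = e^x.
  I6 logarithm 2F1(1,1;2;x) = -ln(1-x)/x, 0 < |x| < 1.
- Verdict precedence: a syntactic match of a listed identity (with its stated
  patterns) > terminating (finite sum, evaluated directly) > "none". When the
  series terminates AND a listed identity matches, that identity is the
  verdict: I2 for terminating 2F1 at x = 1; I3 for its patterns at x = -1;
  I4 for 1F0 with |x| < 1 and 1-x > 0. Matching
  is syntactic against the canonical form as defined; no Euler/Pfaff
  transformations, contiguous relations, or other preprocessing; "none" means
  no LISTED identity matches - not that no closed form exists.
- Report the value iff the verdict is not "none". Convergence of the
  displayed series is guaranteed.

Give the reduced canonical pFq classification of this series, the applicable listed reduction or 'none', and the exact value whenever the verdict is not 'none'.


Structural cue: x = -\frac{1}{6} and the parameter 1 appears in both the upper and lower lists and cancels.
Consecutive-term ratio: r(k) = -\frac{1}{6} * (k-\frac{1}{5}) (k+\frac{5}{6}) (k+\frac{5}{2}) / [(k-\frac{1}{3}) (k+\frac{3}{2}) (k+1)] - rational in k. x = -\frac{1}{6}; t_0 = -\frac{1}{6}; negate the roots.

Canonical form: C = -\frac{1}{6} times 3F2 with upper {-\frac{1}{5}, \frac{5}{6}, \frac{5}{2}}, lower {-\frac{1}{3}, \frac{3}{2}}, x = -\frac{1}{6}. Verdict: none (x = -\frac{1}{6}): each listed identity misses the multisets {-\frac{1}{5}, \frac{5}{6}, \frac{5}{2}} ; {-\frac{1}{3}, \frac{3}{2}}.


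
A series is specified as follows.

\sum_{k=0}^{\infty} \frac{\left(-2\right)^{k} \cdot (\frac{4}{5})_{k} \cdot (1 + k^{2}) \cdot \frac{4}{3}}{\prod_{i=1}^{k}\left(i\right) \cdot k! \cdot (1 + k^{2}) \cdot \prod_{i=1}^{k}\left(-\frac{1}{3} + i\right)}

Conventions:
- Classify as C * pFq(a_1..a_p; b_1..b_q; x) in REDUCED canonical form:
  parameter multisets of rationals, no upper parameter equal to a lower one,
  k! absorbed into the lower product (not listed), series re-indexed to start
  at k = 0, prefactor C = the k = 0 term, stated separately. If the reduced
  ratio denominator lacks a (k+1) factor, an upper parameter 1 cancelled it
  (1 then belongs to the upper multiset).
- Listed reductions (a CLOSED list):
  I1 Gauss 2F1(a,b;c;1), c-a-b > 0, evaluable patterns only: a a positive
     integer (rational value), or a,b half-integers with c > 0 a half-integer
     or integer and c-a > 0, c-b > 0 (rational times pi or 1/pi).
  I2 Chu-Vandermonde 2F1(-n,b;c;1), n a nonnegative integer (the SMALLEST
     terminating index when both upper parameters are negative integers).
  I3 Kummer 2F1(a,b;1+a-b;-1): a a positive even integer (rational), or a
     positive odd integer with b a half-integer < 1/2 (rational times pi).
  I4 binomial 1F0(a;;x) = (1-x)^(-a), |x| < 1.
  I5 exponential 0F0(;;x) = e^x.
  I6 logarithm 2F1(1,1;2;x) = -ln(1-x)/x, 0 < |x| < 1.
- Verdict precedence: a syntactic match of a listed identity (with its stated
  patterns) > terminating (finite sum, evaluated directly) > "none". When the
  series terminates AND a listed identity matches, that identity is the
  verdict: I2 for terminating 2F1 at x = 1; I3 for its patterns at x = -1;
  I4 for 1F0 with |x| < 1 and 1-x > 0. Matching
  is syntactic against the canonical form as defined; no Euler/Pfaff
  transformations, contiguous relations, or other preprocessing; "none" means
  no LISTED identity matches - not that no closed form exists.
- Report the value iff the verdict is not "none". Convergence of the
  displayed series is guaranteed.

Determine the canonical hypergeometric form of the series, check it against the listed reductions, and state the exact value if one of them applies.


First insight: with t_0 = \frac{4}{3}, the lower running product (prefactor 4/3) is a rising factorial.
Step ratio: r(k) = -2 * (k+\frac{4}{5}) / [(k+\frac{2}{3}) (k+1) (k+1)] - rational; roots negated = parameters, x = -2, C = \frac{4}{3}.

With C = \frac{4}{3}: the canonical form is 1F2(\frac{4}{5}; \frac{2}{3}, 1; -2). Verdict: none - this 1F2 at x = -2 matches no listed pattern, and upper {\frac{4}{5}} holds no stopper.


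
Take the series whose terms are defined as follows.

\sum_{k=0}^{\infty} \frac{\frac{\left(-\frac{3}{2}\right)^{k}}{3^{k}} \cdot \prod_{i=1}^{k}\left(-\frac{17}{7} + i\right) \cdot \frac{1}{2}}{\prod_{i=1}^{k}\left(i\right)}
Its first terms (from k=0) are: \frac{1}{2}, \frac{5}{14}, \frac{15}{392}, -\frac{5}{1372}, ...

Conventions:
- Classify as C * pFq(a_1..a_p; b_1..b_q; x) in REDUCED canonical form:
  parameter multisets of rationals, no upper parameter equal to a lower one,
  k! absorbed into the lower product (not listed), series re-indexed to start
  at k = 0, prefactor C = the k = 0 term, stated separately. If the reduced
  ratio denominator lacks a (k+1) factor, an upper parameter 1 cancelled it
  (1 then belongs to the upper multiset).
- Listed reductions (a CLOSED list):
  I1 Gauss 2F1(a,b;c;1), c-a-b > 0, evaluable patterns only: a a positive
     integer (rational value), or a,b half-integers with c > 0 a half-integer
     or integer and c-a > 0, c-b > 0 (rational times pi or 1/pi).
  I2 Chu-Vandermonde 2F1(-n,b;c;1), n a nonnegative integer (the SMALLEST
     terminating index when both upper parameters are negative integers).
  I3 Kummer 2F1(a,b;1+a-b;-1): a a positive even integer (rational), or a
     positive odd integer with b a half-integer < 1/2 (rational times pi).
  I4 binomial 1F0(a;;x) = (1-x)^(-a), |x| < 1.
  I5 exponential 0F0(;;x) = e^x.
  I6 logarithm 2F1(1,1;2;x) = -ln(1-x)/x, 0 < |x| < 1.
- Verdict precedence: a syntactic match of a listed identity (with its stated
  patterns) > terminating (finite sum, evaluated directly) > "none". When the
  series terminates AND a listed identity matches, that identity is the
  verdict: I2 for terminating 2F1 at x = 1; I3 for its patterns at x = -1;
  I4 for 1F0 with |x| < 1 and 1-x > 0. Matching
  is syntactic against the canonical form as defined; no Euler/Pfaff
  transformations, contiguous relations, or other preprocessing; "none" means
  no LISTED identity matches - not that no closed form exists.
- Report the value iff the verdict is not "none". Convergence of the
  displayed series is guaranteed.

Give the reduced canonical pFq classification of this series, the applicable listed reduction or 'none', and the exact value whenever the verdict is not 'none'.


This is \frac{1}{2} * 1F0(-\frac{10}{7}; -; -\frac{1}{2}) in reduced canonical form. Verdict: this is the binomial series (I4) (the 1F0 binomial series: exponent 10/7, x = -\frac{1}{2}). Exact value: \frac{1}{2} \cdot \left(\frac{3}{2}\right)^{\frac{10}{7}}.

The tell: from the first term \frac{1}{2}: the two k-th powers (C = 1/2) combine into one argument.
Ratio: r(k) = -\frac{1}{2} * (k-\frac{10}{7}) / [(k+1)] - poly over poly, x = -\frac{1}{2} from leading terms; C = \frac{1}{2} at k = 0.


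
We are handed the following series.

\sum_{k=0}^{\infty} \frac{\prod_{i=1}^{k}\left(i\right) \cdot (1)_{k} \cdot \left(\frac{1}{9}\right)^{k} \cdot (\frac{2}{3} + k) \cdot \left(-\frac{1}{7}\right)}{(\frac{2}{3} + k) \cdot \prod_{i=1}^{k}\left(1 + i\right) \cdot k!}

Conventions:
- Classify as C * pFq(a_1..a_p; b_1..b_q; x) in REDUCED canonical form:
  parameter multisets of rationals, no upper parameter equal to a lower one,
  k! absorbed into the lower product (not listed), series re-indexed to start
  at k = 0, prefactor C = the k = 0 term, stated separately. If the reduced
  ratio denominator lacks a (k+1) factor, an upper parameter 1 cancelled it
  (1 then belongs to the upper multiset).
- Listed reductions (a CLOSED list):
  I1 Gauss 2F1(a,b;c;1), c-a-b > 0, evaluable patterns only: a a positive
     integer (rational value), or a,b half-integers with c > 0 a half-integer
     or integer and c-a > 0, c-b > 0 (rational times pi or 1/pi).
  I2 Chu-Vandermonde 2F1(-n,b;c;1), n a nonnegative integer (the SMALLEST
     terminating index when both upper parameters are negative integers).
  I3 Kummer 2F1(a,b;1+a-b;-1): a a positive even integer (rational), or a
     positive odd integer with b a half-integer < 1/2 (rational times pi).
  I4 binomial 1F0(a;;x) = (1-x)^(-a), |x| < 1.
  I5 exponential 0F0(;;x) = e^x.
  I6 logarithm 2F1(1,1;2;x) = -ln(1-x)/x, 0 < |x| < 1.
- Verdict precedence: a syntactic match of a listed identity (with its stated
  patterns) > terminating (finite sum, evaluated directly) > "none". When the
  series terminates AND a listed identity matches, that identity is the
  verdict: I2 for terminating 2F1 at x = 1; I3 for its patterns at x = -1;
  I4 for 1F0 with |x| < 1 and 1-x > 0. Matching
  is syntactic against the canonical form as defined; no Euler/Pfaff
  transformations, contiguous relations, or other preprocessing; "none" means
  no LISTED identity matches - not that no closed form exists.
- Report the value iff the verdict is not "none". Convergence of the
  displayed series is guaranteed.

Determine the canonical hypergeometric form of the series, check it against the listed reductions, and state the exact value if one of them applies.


The series (x = \frac{1}{9}) is 2F1: upper {1, 1}, lower {2}, prefactor -\frac{1}{7}. Verdict: the I6 logarithm reduction matches (the logarithm: parameters (1,1;2), x = \frac{1}{9}). Its exact value is \frac{9}{7} \cdot \ln\left(\frac{8}{9}\right).

Key step: from the first term -\frac{1}{7}: striking the common factor k + 2/3 reduces the term (C = -1/7, x = 1/9).
Term ratio: r(k) = \frac{1}{9} * (k+1) (k+1) / [(k+2) (k+1)] - rational; roots negated = parameters, x = \frac{1}{9}, C = -\frac{1}{7}.


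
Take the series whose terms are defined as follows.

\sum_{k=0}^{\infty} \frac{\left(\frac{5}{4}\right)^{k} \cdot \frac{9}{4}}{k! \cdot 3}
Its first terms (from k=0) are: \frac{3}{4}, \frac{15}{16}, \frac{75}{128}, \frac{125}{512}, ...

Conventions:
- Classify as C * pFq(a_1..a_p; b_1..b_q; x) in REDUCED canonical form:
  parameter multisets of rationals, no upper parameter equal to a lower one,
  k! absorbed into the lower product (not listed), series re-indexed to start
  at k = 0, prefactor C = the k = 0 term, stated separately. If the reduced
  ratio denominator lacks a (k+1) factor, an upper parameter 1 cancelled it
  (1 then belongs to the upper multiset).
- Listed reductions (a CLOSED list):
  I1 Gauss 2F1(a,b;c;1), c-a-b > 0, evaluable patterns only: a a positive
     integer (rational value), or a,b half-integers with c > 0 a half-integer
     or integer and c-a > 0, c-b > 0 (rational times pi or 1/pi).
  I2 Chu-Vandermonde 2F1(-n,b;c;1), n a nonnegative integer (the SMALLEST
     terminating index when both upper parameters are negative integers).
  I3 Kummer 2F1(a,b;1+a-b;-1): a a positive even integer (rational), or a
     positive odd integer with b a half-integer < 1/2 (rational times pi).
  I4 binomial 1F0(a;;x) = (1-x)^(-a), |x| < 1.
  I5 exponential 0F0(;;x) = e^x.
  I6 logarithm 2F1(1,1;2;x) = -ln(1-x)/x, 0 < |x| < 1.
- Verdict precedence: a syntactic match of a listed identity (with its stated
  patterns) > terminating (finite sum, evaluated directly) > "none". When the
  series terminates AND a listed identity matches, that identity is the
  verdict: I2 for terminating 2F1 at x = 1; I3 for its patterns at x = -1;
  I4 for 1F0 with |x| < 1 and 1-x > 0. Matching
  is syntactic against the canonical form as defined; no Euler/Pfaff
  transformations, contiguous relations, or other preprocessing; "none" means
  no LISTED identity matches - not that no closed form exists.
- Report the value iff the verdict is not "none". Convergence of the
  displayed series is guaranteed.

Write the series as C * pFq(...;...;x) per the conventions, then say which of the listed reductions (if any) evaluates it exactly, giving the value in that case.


Structural cue: x = \frac{5}{4} and the constant factors (prefactor 3/4) combine into one prefactor.
Adjacent-term ratio: r(k) = \frac{5}{4} * 1 / [(k+1)] - rational in k. x = \frac{5}{4}; t_0 = \frac{3}{4}; negate the roots.

Reduced: x = \frac{5}{4}, 0F0, upper = {-}, lower = {-}, C = \frac{3}{4}. Verdict: the exponential series (I5) matches (the 0F0 exponential series at x = \frac{5}{4}). Value: \frac{3}{4} \cdot e^{\frac{5}{4}}.


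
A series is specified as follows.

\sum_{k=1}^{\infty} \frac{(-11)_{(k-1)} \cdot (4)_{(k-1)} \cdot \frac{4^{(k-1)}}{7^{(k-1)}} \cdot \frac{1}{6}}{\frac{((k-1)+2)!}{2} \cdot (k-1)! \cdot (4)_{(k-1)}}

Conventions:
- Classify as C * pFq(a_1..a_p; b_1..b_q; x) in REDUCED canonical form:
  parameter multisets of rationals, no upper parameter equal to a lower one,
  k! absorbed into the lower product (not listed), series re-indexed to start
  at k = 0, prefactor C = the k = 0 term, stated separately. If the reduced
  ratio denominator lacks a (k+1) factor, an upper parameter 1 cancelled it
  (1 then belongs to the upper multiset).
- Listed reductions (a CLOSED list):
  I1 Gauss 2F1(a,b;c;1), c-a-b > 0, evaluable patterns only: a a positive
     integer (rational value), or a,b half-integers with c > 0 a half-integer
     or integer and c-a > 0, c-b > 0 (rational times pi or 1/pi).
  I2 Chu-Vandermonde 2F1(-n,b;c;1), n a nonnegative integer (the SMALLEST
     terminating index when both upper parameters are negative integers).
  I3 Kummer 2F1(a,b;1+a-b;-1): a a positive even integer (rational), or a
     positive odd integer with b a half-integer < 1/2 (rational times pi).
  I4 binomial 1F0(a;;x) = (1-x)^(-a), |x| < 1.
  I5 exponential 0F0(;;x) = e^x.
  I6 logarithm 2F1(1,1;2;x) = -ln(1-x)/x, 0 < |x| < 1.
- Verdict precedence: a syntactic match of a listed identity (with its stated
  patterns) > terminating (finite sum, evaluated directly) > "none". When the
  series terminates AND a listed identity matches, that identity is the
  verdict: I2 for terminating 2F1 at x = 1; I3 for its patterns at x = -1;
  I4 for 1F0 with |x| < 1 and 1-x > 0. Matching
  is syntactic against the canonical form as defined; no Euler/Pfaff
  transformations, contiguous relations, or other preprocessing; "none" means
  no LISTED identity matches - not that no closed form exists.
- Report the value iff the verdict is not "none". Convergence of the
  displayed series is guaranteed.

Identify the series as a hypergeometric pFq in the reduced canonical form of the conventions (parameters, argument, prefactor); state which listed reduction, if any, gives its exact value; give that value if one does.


The tell: x = \frac{4}{7} and the two geometric factors (C = 1/6) combine into one argument.
Ratio: r(k) = \frac{4}{7} * (k-11) / [(k+3) (k+1)] ; factor over Q: parameters, x = \frac{4}{7}, and C = \frac{1}{6}.

Canonical form: C = \frac{1}{6} times 1F1 with upper {-11}, lower {3}, x = \frac{4}{7}. Verdict: terminating at k = 11: the factor (-11)_k kills every later term; summing the 12 survivors is exact. Sum: -\frac{293743333839139}{72145633342132350}.


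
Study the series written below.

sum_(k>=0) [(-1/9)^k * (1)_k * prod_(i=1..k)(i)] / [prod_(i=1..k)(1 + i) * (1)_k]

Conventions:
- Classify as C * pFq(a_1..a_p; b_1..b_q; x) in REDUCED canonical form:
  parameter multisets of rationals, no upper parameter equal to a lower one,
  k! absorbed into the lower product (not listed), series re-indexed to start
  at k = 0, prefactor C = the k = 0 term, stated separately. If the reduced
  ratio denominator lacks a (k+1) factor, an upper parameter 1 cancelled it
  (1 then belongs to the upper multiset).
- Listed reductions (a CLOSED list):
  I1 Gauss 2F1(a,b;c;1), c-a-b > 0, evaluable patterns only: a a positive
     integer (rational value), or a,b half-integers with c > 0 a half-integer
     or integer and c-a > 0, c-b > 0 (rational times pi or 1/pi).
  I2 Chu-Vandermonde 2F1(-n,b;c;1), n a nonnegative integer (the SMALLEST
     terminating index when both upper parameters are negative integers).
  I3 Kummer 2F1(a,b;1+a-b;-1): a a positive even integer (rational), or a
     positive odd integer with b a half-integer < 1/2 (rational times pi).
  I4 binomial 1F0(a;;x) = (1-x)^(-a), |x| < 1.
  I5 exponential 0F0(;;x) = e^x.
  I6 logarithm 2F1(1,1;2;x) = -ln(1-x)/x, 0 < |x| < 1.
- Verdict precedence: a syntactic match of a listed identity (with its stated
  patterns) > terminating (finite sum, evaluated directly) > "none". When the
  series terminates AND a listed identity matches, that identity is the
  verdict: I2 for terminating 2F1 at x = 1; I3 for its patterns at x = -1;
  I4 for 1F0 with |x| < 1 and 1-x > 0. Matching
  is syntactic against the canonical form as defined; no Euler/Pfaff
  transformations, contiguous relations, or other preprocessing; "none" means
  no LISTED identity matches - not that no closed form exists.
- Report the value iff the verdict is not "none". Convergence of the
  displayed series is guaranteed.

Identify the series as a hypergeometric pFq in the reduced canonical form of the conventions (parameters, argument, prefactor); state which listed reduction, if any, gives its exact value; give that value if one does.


Structural cue: t_0 = 1 here, and (1)_k (prefactor 1) is k! itself.
Adjacent-term ratio: r(k) = (-1/9) * (k+1) (k+1) / [(k+2) (k+1)] - rational; roots negated = parameters, x = (-1/9), C = 1.

This is 1 * 2F1(1, 1; 2; -1/9) in reduced canonical form. Verdict: the I6 logarithm reduction fires (the logarithm: parameters (1,1;2), x = -1/9). Exact value: 9 * ln(10/9).


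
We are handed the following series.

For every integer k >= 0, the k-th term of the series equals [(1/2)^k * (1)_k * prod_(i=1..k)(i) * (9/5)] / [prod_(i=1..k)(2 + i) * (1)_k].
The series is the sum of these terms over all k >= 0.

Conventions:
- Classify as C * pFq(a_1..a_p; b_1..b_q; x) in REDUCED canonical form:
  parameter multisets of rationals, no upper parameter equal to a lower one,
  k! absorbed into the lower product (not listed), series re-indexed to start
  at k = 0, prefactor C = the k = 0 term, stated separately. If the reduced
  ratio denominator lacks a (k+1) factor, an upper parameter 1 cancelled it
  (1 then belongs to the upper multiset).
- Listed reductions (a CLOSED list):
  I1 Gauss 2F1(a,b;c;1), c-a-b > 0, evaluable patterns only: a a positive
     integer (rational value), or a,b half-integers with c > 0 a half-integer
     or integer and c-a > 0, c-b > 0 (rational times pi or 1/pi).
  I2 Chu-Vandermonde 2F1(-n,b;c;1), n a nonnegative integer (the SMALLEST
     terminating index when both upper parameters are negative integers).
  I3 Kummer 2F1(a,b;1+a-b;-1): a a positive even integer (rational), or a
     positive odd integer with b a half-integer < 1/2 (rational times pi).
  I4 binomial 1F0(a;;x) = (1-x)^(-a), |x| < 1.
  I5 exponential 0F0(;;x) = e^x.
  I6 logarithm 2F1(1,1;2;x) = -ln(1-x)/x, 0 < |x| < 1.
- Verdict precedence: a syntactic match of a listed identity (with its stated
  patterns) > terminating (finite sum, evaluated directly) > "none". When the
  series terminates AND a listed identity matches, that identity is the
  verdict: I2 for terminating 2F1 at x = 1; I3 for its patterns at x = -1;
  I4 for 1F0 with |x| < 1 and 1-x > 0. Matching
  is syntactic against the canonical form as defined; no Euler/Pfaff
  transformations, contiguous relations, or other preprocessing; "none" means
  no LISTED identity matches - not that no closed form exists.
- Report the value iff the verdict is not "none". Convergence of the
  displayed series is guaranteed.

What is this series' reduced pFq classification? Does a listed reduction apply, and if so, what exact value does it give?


Reduced: x = 1/2, 2F1, upper = {1, 1}, lower = {3}, C = 9/5. Verdict: none (x = 1/2): each listed identity misses the multisets {1, 1} ; {3}.

Key step: t_0 being 9/5, the running product (C = 9/5) telescopes to a rising factorial.
Term ratio: r(k) = (1/2) * (k+1) (k+1) / [(k+3) (k+1)] ; factor over Q: parameters, x = (1/2), and C = 9/5.


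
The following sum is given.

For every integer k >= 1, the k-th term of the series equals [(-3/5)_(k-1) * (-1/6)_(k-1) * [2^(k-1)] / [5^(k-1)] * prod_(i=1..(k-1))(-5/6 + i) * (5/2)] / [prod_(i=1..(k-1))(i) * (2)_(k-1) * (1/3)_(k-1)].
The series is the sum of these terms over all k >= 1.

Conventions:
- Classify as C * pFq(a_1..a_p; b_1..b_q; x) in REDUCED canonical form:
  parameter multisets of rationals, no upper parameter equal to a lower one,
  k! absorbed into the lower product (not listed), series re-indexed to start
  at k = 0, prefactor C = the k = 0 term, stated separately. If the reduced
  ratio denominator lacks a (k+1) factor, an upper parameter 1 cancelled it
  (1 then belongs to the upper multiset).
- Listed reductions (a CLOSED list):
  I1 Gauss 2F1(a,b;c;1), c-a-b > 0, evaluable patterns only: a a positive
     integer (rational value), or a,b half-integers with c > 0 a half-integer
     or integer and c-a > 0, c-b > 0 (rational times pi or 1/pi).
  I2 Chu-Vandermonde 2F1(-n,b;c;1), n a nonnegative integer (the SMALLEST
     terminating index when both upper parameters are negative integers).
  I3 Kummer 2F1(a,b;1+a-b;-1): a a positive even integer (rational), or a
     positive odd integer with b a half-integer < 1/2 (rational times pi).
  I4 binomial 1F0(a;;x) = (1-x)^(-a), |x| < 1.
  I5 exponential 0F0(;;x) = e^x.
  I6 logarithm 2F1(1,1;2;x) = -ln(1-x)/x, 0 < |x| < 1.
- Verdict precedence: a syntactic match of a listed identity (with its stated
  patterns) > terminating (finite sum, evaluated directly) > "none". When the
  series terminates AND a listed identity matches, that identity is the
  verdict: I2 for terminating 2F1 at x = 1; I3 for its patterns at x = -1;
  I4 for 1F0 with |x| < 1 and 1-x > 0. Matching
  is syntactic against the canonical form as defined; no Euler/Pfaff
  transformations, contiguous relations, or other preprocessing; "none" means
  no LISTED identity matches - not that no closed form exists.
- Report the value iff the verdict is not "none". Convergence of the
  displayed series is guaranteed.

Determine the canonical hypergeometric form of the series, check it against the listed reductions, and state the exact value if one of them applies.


Prefactor 5/2, argument 2/5: 3F2 with upper {-3/5, -1/6, 1/6} over lower {1/3, 2}. Verdict: none. A 3F2 with upper {-3/5, -1/6, 1/6} fits none of I1-I6 at x = 2/5; the sum runs forever.

First insight: t_0 being 5/2, the two geometric factors (C = 5/2, x = 2/5) combine into one argument.
Ratio: r(k) = (2/5) * (k-3/5) (k-1/6) (k+1/6) / [(k+1/3) (k+2) (k+1)] - rational in k. x = (2/5); t_0 = 5/2; negate the roots.


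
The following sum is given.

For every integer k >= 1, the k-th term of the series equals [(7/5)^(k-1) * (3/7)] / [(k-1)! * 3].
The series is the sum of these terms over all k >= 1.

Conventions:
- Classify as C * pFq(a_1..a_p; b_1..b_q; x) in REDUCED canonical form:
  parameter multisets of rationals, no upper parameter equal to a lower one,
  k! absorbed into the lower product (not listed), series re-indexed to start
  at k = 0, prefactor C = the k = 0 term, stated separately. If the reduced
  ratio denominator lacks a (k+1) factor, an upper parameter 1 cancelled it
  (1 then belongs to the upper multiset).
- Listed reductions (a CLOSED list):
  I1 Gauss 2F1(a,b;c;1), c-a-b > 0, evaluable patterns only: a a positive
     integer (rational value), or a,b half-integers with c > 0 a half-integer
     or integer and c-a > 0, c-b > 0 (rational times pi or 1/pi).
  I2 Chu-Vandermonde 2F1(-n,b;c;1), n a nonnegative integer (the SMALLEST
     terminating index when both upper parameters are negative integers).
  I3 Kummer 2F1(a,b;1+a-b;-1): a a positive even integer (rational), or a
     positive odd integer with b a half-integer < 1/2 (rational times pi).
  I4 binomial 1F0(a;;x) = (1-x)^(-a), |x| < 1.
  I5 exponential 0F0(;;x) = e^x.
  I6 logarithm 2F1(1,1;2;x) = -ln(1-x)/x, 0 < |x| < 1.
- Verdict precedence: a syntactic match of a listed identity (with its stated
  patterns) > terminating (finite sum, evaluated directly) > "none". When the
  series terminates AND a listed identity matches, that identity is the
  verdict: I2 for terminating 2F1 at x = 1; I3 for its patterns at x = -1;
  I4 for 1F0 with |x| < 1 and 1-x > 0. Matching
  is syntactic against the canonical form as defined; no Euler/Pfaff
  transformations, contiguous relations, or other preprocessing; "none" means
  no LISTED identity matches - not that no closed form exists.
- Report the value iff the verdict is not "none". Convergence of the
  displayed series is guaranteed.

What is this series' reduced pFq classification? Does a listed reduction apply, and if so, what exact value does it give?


At argument 7/5: a 0F0 with upper {-}, lower {-}, scaled by C = 1/7. Verdict: the exponential series (I5) fires (the 0F0 exponential series at x = 7/5). Exact value: (1/7) * e^(7/5).

Key step: t_0 being 1/7, the constant factors (C = 1/7) combine into one prefactor.
Consecutive-term ratio: r(k) = (7/5) * 1 / [(k+1)] - rational in k. x = (7/5); t_0 = 1/7; negate the roots.
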